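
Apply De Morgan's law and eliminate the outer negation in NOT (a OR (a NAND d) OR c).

NOT a AND NOT (a NAND d) AND NOT c
De Morgan's: NOT(OR of terms) = AND of negations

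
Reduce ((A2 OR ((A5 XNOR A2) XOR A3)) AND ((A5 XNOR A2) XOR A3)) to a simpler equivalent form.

By absorption (E AND (E OR v) = E):
= ((A5 XNOR A2) XOR A3)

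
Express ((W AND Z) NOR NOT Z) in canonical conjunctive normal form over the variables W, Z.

(W OR Z) AND (NOT W OR Z) AND (NOT W OR NOT Z)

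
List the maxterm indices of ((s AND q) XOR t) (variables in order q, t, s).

ΠM(0, 1, 4, 7) = (q OR t OR s) AND (q OR t OR NOT s) AND (NOT q OR t OR s) AND (NOT q OR NOT t OR NOT s)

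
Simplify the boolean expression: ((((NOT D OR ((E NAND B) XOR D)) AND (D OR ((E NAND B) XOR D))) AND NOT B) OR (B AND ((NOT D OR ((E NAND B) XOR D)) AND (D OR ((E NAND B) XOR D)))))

By distribution ((E AND v) OR (E AND NOT v) = E) then distribution ((E OR v) AND (E OR NOT v) = E):
= ((E NAND B) XOR D)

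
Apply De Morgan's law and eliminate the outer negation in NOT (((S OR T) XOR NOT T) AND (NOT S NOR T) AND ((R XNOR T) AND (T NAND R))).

NOT ((S OR T) XOR NOT T) OR NOT (NOT S NOR T) OR NOT ((R XNOR T) AND (T NAND R))
De Morgan's: NOT(AND of terms) = OR of negations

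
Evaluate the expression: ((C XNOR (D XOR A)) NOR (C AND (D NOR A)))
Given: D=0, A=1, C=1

Substituting: ((1 XNOR (0 XOR 1)) NOR (1 AND (0 NOR 1)))
= 0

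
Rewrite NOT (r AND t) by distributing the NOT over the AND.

NOT r OR NOT t
De Morgan's: NOT(AND of terms) = OR of negations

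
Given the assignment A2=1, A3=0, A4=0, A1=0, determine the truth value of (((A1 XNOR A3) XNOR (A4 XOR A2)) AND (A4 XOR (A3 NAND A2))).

Substituting: (((0 XNOR 0) XNOR (0 XOR 1)) AND (0 XOR (0 NAND 1)))
= 1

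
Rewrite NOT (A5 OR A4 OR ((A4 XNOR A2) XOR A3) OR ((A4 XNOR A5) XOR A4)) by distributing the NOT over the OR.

NOT A5 AND NOT A4 AND NOT ((A4 XNOR A2) XOR A3) AND NOT ((A4 XNOR A5) XOR A4)
De Morgan's: NOT(OR of terms) = AND of negations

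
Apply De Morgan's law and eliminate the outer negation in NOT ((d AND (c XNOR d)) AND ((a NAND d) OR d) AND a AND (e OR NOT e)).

NOT (d AND (c XNOR d)) OR NOT ((a NAND d) OR d) OR NOT a OR NOT (e OR NOT e)
De Morgan's: NOT(AND of terms) = OR of negations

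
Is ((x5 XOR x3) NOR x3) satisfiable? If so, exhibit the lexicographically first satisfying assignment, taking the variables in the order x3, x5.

x3=0, x5=0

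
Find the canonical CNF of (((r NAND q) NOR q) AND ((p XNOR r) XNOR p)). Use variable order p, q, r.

(p OR q OR r) AND (p OR q OR NOT r) AND (p OR NOT q OR r) AND (p OR NOT q OR NOT r) AND (NOT p OR q OR r) AND (NOT p OR q OR NOT r) AND (NOT p OR NOT q OR r) AND (NOT p OR NOT q OR NOT r)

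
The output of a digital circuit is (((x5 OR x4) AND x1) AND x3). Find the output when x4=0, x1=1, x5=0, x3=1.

Substituting: (((0 OR 0) AND 1) AND 1)
= 0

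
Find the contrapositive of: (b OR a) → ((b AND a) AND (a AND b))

Contrapositive: NOT ((b AND a) AND (a AND b)) → NOT (b OR a)
Note: A statement and its contrapositive are logically equivalent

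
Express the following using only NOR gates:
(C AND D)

((C NOR C) NOR (D NOR D))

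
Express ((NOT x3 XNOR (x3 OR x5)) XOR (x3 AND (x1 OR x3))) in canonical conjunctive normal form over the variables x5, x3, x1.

(x5 OR x3 OR x1) AND (x5 OR x3 OR NOT x1)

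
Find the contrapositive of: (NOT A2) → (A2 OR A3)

Contrapositive: NOT (A2 OR A3) → A2
Note: A statement and its contrapositive are logically equivalent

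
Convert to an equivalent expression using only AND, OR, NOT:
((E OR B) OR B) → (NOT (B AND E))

NOT ((E OR B) OR B) OR (NOT (B AND E))
(Implication elimination: A → B = NOT A OR B)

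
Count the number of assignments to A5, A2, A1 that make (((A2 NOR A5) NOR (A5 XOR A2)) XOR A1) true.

Satisfying assignments: (0,0,1), (0,1,1), (1,0,1), (1,1,0)
Count: 4 out of 8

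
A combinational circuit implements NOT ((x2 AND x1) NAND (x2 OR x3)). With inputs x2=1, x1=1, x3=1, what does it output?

Substituting: NOT ((1 AND 1) NAND (1 OR 1))
= 1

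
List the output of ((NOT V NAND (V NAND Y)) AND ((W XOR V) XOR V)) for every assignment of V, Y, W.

V | Y | W | Output
------------------
0 | 0 | 0 | 0
0 | 0 | 1 | 0
0 | 1 | 0 | 0
0 | 1 | 1 | 0
1 | 0 | 0 | 0
1 | 0 | 1 | 1
1 | 1 | 0 | 0
1 | 1 | 1 | 1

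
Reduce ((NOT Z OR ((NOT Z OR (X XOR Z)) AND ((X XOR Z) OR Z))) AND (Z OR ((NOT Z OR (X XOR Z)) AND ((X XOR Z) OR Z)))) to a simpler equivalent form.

By distribution ((E OR v) AND (E OR NOT v) = E) then distribution ((E OR v) AND (E OR NOT v) = E):
= (X XOR Z)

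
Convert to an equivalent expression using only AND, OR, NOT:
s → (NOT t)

NOT s OR (NOT t)
(Implication elimination: A → B = NOT A OR B)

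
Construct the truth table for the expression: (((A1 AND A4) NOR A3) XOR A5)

A1 | A3 | A4 | A5 | Output
--------------------------
0 | 0 | 0 | 0 | 1
0 | 0 | 0 | 1 | 0
0 | 0 | 1 | 0 | 1
0 | 0 | 1 | 1 | 0
0 | 1 | 0 | 0 | 0
0 | 1 | 0 | 1 | 1
0 | 1 | 1 | 0 | 0
0 | 1 | 1 | 1 | 1
1 | 0 | 0 | 0 | 1
1 | 0 | 0 | 1 | 0
1 | 0 | 1 | 0 | 0
1 | 0 | 1 | 1 | 1
1 | 1 | 0 | 0 | 0
1 | 1 | 0 | 1 | 1
1 | 1 | 1 | 0 | 0
1 | 1 | 1 | 1 | 1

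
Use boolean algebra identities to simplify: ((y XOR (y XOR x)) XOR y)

By XOR self-cancellation ((E XOR v) XOR v = E):
= (y XOR x)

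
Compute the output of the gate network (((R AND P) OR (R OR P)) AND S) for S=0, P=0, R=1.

Substituting: (((1 AND 0) OR (1 OR 0)) AND 0)
= 0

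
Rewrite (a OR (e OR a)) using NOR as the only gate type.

((a NOR ((e NOR a) NOR (e NOR a))) NOR (a NOR ((e NOR a) NOR (e NOR a))))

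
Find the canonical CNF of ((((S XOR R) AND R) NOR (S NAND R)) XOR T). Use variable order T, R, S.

(T OR R OR S) AND (T OR R OR NOT S) AND (T OR NOT R OR S) AND (NOT T OR NOT R OR NOT S)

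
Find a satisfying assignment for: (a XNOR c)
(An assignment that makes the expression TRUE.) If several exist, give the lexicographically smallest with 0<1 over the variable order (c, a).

c=0, a=0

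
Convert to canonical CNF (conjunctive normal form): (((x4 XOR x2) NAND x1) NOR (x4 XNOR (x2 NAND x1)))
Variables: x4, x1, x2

(x4 OR x1 OR x2) AND (x4 OR x1 OR NOT x2) AND (x4 OR NOT x1 OR x2) AND (x4 OR NOT x1 OR NOT x2) AND (NOT x4 OR x1 OR x2) AND (NOT x4 OR x1 OR NOT x2) AND (NOT x4 OR NOT x1 OR x2) AND (NOT x4 OR NOT x1 OR NOT x2)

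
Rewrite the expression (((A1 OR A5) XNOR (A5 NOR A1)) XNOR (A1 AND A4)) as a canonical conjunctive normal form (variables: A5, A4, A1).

(A5 OR NOT A4 OR NOT A1) AND (NOT A5 OR NOT A4 OR NOT A1)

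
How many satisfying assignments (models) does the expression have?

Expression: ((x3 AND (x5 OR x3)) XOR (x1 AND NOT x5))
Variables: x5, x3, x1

Satisfying assignments: (0,0,1), (0,1,0), (1,1,0), (1,1,1)
Count: 4 out of 8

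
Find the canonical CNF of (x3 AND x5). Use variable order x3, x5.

(x3 OR x5) AND (x3 OR NOT x5) AND (NOT x3 OR x5)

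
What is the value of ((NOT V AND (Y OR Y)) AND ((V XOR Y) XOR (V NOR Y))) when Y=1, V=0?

Substituting: ((NOT 0 AND (1 OR 1)) AND ((0 XOR 1) XOR (0 NOR 1)))
= 1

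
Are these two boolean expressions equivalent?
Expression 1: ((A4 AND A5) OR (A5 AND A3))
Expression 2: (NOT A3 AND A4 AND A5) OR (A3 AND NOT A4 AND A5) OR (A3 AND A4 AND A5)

Yes, they are equivalent — the two output columns agree on all 8 assignments:
A3 | A4 | A5 | Expression 1 | Expression 2
------------------------------------------
0 | 0 | 0 | 0 | 0
0 | 0 | 1 | 0 | 0
0 | 1 | 0 | 0 | 0
0 | 1 | 1 | 1 | 1
1 | 0 | 0 | 0 | 0
1 | 0 | 1 | 1 | 1
1 | 1 | 0 | 0 | 0
1 | 1 | 1 | 1 | 1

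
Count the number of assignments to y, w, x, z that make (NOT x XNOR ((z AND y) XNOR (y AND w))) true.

Satisfying assignments: (0,0,0,0), (0,0,0,1), (0,1,0,0), (0,1,0,1), (1,0,0,0), (1,0,1,1), (1,1,0,1), (1,1,1,0)
Count: 8 out of 16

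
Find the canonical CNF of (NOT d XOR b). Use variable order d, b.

(d OR NOT b) AND (NOT d OR b)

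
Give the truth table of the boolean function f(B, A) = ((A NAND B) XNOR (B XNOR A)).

B | A | Output
--------------
0 | 0 | 1
0 | 1 | 0
1 | 0 | 0
1 | 1 | 0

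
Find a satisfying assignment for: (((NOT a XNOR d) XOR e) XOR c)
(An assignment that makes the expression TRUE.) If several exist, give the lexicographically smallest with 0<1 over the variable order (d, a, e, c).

d=0, a=0, e=0, c=1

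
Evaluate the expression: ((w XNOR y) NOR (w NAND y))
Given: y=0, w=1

Substituting: ((1 XNOR 0) NOR (1 NAND 0))
= 0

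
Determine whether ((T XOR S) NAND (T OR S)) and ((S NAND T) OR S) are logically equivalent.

No. Counterexample: with S=0, T=1, Expression 1 = 0 but Expression 2 = 1.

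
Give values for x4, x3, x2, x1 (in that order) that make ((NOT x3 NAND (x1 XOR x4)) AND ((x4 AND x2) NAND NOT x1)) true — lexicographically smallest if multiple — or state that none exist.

x4=0, x3=0, x2=0, x1=0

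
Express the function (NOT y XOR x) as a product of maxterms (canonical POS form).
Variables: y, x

ΠM(1, 2) = (y OR NOT x) AND (NOT y OR x)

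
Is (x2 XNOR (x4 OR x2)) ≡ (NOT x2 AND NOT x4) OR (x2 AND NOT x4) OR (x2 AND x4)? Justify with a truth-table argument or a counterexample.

Yes, they are equivalent — the two output columns agree on all 4 assignments:
x2 | x4 | Expression 1 | Expression 2
-------------------------------------
0 | 0 | 1 | 1
0 | 1 | 0 | 0
1 | 0 | 1 | 1
1 | 1 | 1 | 1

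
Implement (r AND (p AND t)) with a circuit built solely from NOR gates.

((r NOR r) NOR (((p NOR p) NOR (t NOR t)) NOR ((p NOR p) NOR (t NOR t))))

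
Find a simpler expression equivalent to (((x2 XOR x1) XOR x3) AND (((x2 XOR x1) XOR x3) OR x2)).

By absorption (E AND (E OR v) = E):
= ((x2 XOR x1) XOR x3)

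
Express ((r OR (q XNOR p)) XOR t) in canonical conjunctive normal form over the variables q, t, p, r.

(q OR t OR NOT p OR r) AND (q OR NOT t OR p OR r) AND (q OR NOT t OR p OR NOT r) AND (q OR NOT t OR NOT p OR NOT r) AND (NOT q OR t OR p OR r) AND (NOT q OR NOT t OR p OR NOT r) AND (NOT q OR NOT t OR NOT p OR r) AND (NOT q OR NOT t OR NOT p OR NOT r)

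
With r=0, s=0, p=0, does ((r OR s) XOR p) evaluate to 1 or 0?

Substituting: ((0 OR 0) XOR 0)
= 0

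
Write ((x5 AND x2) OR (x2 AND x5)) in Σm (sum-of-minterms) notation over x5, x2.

Σm(3) = (x5 AND x2)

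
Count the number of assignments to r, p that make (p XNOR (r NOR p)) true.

Satisfying assignments: (1,0)
Count: 1 out of 4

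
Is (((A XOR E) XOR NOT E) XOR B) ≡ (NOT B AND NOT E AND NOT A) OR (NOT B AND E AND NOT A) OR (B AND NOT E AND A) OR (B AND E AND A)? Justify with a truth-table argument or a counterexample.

Yes, they are equivalent — the two output columns agree on all 8 assignments:
B | E | A | Expression 1 | Expression 2
---------------------------------------
0 | 0 | 0 | 1 | 1
0 | 0 | 1 | 0 | 0
0 | 1 | 0 | 1 | 1
0 | 1 | 1 | 0 | 0
1 | 0 | 0 | 0 | 0
1 | 0 | 1 | 1 | 1
1 | 1 | 0 | 0 | 0
1 | 1 | 1 | 1 | 1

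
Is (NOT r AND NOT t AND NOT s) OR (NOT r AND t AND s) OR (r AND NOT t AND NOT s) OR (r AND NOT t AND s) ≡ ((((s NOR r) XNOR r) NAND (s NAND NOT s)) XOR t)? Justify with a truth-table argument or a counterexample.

Yes, they are equivalent — the two output columns agree on all 8 assignments:
r | t | s | Expression 1 | Expression 2
---------------------------------------
0 | 0 | 0 | 1 | 1
0 | 0 | 1 | 0 | 0
0 | 1 | 0 | 0 | 0
0 | 1 | 1 | 1 | 1
1 | 0 | 0 | 1 | 1
1 | 0 | 1 | 1 | 1
1 | 1 | 0 | 0 | 0
1 | 1 | 1 | 0 | 0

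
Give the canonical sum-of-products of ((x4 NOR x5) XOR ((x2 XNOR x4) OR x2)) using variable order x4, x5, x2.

Σm(2, 3, 5, 7) = (NOT x4 AND x5 AND NOT x2) OR (NOT x4 AND x5 AND x2) OR (x4 AND NOT x5 AND x2) OR (x4 AND x5 AND x2)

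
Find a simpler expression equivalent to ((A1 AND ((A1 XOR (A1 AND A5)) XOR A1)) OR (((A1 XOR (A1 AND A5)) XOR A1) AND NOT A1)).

By distribution ((E AND v) OR (E AND NOT v) = E) then XOR self-cancellation ((E XOR v) XOR v = E):
= (A1 AND A5)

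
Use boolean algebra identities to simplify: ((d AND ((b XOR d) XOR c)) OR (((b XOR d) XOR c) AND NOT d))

By distribution ((E AND v) OR (E AND NOT v) = E):
= ((b XOR d) XOR c)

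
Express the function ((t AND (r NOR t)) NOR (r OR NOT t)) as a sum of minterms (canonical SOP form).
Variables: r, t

Σm(1) = (NOT r AND t)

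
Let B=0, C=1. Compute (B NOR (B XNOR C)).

Substituting: (0 NOR (0 XNOR 1))
= 1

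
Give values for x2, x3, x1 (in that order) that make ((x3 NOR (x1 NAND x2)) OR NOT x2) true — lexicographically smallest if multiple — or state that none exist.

x2=0, x3=0, x1=0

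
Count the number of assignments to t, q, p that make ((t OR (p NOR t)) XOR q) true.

Satisfying assignments: (0,0,0), (0,1,1), (1,0,0), (1,0,1)
Count: 4 out of 8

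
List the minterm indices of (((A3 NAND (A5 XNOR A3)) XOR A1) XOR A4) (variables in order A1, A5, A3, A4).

Σm(0, 2, 4, 7, 9, 11, 13, 14) = (NOT A1 AND NOT A5 AND NOT A3 AND NOT A4) OR (NOT A1 AND NOT A5 AND A3 AND NOT A4) OR (NOT A1 AND A5 AND NOT A3 AND NOT A4) OR (NOT A1 AND A5 AND A3 AND A4) OR (A1 AND NOT A5 AND NOT A3 AND A4) OR (A1 AND NOT A5 AND A3 AND A4) OR (A1 AND A5 AND NOT A3 AND A4) OR (A1 AND A5 AND A3 AND NOT A4)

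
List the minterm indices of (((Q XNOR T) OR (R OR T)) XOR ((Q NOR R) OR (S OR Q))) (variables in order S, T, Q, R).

Σm(1, 2, 5, 10) = (NOT S AND NOT T AND NOT Q AND R) OR (NOT S AND NOT T AND Q AND NOT R) OR (NOT S AND T AND NOT Q AND R) OR (S AND NOT T AND Q AND NOT R)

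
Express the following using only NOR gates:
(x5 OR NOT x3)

((x5 NOR (x3 NOR x3)) NOR (x5 NOR (x3 NOR x3)))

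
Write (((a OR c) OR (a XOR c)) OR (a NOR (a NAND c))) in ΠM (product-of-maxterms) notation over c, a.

ΠM(0) = (c OR a)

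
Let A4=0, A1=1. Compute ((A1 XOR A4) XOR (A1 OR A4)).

Substituting: ((1 XOR 0) XOR (1 OR 0))
= 0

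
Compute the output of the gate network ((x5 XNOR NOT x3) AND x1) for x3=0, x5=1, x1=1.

Substituting: ((1 XNOR NOT 0) AND 1)
= 1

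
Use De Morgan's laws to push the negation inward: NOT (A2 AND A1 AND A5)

NOT A2 OR NOT A1 OR NOT A5
De Morgan's: NOT(AND of terms) = OR of negations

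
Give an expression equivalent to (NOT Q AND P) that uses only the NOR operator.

(((Q NOR Q) NOR (Q NOR Q)) NOR (P NOR P))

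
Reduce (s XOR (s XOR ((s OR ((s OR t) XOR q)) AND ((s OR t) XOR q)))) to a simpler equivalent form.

By XOR self-cancellation ((E XOR v) XOR v = E) then absorption (E AND (E OR v) = E):
= ((s OR t) XOR q)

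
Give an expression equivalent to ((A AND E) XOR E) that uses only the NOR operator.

((((((A NOR A) NOR (E NOR E)) NOR E) NOR (((A NOR A) NOR (E NOR E)) NOR E)) NOR ((((A NOR A) NOR (E NOR E)) NOR E) NOR (((A NOR A) NOR (E NOR E)) NOR E))) NOR ((((((A NOR A) NOR (E NOR E)) NOR ((A NOR A) NOR (E NOR E))) NOR (E NOR E)) NOR ((((A NOR A) NOR (E NOR E)) NOR ((A NOR A) NOR (E NOR E))) NOR (E NOR E))) NOR (((((A NOR A) NOR (E NOR E)) NOR ((A NOR A) NOR (E NOR E))) NOR (E NOR E)) NOR ((((A NOR A) NOR (E NOR E)) NOR ((A NOR A) NOR (E NOR E))) NOR (E NOR E)))))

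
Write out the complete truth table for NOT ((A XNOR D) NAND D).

A | D | Output
--------------
0 | 0 | 0
0 | 1 | 0
1 | 0 | 0
1 | 1 | 1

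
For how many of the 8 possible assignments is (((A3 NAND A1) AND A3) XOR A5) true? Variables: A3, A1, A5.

Satisfying assignments: (0,0,1), (0,1,1), (1,0,0), (1,1,1)
Count: 4 out of 8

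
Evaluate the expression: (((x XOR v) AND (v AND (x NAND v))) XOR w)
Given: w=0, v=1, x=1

Substituting: (((1 XOR 1) AND (1 AND (1 NAND 1))) XOR 0)
= 0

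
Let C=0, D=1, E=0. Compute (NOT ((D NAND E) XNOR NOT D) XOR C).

Substituting: (NOT ((1 NAND 0) XNOR NOT 1) XOR 0)
= 1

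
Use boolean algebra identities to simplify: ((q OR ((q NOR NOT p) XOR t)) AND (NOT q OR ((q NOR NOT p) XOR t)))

By distribution ((E OR v) AND (E OR NOT v) = E):
= ((q NOR NOT p) XOR t)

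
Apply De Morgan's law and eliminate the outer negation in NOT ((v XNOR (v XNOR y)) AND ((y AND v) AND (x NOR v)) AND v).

NOT (v XNOR (v XNOR y)) OR NOT ((y AND v) AND (x NOR v)) OR NOT v
De Morgan's: NOT(AND of terms) = OR of negations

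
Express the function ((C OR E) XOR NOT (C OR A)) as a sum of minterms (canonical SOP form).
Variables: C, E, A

Σm(0, 3, 4, 5, 6, 7) = (NOT C AND NOT E AND NOT A) OR (NOT C AND E AND A) OR (C AND NOT E AND NOT A) OR (C AND NOT E AND A) OR (C AND E AND NOT A) OR (C AND E AND A)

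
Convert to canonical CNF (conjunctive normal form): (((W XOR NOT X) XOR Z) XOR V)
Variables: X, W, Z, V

(X OR W OR Z OR NOT V) AND (X OR W OR NOT Z OR V) AND (X OR NOT W OR Z OR V) AND (X OR NOT W OR NOT Z OR NOT V) AND (NOT X OR W OR Z OR V) AND (NOT X OR W OR NOT Z OR NOT V) AND (NOT X OR NOT W OR Z OR NOT V) AND (NOT X OR NOT W OR NOT Z OR V)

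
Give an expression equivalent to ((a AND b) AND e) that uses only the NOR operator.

((((a NOR a) NOR (b NOR b)) NOR ((a NOR a) NOR (b NOR b))) NOR (e NOR e))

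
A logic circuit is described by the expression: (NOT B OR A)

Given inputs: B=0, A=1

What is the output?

Substituting: (NOT 0 OR 1)
= 1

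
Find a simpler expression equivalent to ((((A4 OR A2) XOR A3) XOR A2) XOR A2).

By XOR self-cancellation ((E XOR v) XOR v = E):
= ((A4 OR A2) XOR A3)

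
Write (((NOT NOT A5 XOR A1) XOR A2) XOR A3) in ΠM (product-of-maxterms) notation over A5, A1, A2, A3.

ΠM(0, 3, 5, 6, 9, 10, 12, 15) = (A5 OR A1 OR A2 OR A3) AND (A5 OR A1 OR NOT A2 OR NOT A3) AND (A5 OR NOT A1 OR A2 OR NOT A3) AND (A5 OR NOT A1 OR NOT A2 OR A3) AND (NOT A5 OR A1 OR A2 OR NOT A3) AND (NOT A5 OR A1 OR NOT A2 OR A3) AND (NOT A5 OR NOT A1 OR A2 OR A3) AND (NOT A5 OR NOT A1 OR NOT A2 OR NOT A3)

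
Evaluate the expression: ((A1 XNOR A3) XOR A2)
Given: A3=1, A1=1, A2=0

Substituting: ((1 XNOR 1) XOR 0)
= 1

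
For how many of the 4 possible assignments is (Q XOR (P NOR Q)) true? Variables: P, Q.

Satisfying assignments: (0,0), (0,1), (1,1)
Count: 3 out of 4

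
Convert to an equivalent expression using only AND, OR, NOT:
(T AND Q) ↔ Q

((T AND Q) AND Q) OR (NOT (T AND Q) AND NOT Q)
(Biconditional = both true or both false)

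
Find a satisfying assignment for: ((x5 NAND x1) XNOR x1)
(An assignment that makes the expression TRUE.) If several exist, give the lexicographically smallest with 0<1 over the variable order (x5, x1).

x5=0, x1=1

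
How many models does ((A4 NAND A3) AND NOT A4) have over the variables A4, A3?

Satisfying assignments: (0,0), (0,1)
Count: 2 out of 4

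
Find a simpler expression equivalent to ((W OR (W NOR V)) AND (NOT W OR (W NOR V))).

By distribution ((E OR v) AND (E OR NOT v) = E):
= (W NOR V)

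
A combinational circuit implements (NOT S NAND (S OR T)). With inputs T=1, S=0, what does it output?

Substituting: (NOT 0 NAND (0 OR 1))
= 0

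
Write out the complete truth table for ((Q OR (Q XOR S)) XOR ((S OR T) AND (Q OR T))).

S | Q | T | Output
------------------
0 | 0 | 0 | 0
0 | 0 | 1 | 1
0 | 1 | 0 | 1
0 | 1 | 1 | 0
1 | 0 | 0 | 1
1 | 0 | 1 | 0
1 | 1 | 0 | 0
1 | 1 | 1 | 0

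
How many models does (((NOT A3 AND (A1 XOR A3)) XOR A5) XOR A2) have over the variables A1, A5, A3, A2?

Satisfying assignments: (0,0,0,1), (0,0,1,1), (0,1,0,0), (0,1,1,0), (1,0,0,0), (1,0,1,1), (1,1,0,1), (1,1,1,0)
Count: 8 out of 16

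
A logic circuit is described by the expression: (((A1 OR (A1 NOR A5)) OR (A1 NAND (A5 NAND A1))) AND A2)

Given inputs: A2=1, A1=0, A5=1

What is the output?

Substituting: (((0 OR (0 NOR 1)) OR (0 NAND (1 NAND 0))) AND 1)
= 1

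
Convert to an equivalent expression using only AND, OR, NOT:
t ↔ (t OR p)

(t AND (t OR p)) OR (NOT t AND NOT (t OR p))
(Biconditional = both true or both false)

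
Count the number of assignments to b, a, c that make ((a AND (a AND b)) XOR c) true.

Satisfying assignments: (0,0,1), (0,1,1), (1,0,1), (1,1,0)
Count: 4 out of 8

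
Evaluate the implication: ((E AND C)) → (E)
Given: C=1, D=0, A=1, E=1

Antecedent ((E AND C)) = 1; consequent (E) = 1.
1 → 1 = 1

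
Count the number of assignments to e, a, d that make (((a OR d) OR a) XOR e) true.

Satisfying assignments: (0,0,1), (0,1,0), (0,1,1), (1,0,0)
Count: 4 out of 8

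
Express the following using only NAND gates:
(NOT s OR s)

(((s NAND s) NAND (s NAND s)) NAND (s NAND s))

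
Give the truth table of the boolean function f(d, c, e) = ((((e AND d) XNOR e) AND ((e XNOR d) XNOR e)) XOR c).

d | c | e | Output
------------------
0 | 0 | 0 | 0
0 | 0 | 1 | 0
0 | 1 | 0 | 1
0 | 1 | 1 | 1
1 | 0 | 0 | 1
1 | 0 | 1 | 1
1 | 1 | 0 | 0
1 | 1 | 1 | 0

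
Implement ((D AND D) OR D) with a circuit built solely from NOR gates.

((((D NOR D) NOR (D NOR D)) NOR D) NOR (((D NOR D) NOR (D NOR D)) NOR D))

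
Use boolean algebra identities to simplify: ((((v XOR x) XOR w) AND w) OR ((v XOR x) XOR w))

By absorption (E OR (E AND v) = E):
= ((v XOR x) XOR w)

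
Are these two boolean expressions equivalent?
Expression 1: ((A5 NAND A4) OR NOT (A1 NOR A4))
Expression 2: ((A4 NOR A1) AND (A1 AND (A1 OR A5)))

No. Counterexample: with A1=0, A4=0, A5=0, Expression 1 = 1 but Expression 2 = 0.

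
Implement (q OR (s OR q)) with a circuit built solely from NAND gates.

((q NAND q) NAND (((s NAND s) NAND (q NAND q)) NAND ((s NAND s) NAND (q NAND q))))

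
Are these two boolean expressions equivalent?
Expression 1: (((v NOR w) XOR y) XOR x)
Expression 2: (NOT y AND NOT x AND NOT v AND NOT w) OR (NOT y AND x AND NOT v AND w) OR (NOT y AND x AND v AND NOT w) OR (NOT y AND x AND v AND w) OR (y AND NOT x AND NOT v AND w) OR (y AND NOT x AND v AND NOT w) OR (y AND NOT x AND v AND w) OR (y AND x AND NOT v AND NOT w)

Yes, they are equivalent — the two output columns agree on all 16 assignments:
y | x | v | w | Expression 1 | Expression 2
-------------------------------------------
0 | 0 | 0 | 0 | 1 | 1
0 | 0 | 0 | 1 | 0 | 0
0 | 0 | 1 | 0 | 0 | 0
0 | 0 | 1 | 1 | 0 | 0
0 | 1 | 0 | 0 | 0 | 0
0 | 1 | 0 | 1 | 1 | 1
0 | 1 | 1 | 0 | 1 | 1
0 | 1 | 1 | 1 | 1 | 1
1 | 0 | 0 | 0 | 0 | 0
1 | 0 | 0 | 1 | 1 | 1
1 | 0 | 1 | 0 | 1 | 1
1 | 0 | 1 | 1 | 1 | 1
1 | 1 | 0 | 0 | 1 | 1
1 | 1 | 0 | 1 | 0 | 0
1 | 1 | 1 | 0 | 0 | 0
1 | 1 | 1 | 1 | 0 | 0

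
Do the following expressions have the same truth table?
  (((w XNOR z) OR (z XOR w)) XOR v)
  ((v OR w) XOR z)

No. Counterexample: with w=0, v=0, z=0, Expression 1 = 1 but Expression 2 = 0.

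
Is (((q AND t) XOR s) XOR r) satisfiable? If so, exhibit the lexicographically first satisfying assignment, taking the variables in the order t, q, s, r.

t=0, q=0, s=0, r=1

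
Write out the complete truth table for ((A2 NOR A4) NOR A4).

A2 | A4 | Output
----------------
0 | 0 | 0
0 | 1 | 0
1 | 0 | 1
1 | 1 | 0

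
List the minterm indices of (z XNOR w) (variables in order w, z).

Σm(0, 3) = (NOT w AND NOT z) OR (w AND z)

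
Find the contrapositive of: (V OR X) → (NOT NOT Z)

Contrapositive: NOT Z → NOT (V OR X)
Note: A statement and its contrapositive are logically equivalent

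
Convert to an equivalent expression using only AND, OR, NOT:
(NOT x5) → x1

x5 OR x1
(Implication elimination: A → B = NOT A OR B)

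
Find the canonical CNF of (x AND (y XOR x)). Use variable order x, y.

(x OR y) AND (x OR NOT y) AND (NOT x OR NOT y)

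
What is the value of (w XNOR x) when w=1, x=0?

Substituting: (1 XNOR 0)
= 0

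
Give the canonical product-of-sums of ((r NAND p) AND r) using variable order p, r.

ΠM(0, 2, 3) = (p OR r) AND (NOT p OR r) AND (NOT p OR NOT r)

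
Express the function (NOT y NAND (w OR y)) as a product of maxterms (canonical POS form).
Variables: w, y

ΠM(2) = (NOT w OR y)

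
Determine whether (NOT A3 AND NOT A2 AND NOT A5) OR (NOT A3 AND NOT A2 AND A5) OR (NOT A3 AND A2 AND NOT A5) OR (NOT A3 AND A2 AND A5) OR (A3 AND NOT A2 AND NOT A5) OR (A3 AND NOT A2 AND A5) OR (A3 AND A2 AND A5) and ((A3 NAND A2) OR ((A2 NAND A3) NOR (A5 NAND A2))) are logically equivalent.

Yes, they are equivalent — the two output columns agree on all 8 assignments:
A3 | A2 | A5 | Expression 1 | Expression 2
------------------------------------------
0 | 0 | 0 | 1 | 1
0 | 0 | 1 | 1 | 1
0 | 1 | 0 | 1 | 1
0 | 1 | 1 | 1 | 1
1 | 0 | 0 | 1 | 1
1 | 0 | 1 | 1 | 1
1 | 1 | 0 | 0 | 0
1 | 1 | 1 | 1 | 1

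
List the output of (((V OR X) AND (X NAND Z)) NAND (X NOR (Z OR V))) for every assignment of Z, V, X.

Z | V | X | Output
------------------
0 | 0 | 0 | 1
0 | 0 | 1 | 1
0 | 1 | 0 | 1
0 | 1 | 1 | 1
1 | 0 | 0 | 1
1 | 0 | 1 | 1
1 | 1 | 0 | 1
1 | 1 | 1 | 1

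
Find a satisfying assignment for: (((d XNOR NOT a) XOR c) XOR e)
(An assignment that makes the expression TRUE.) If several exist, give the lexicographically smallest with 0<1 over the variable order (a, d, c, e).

a=0, d=0, c=0, e=1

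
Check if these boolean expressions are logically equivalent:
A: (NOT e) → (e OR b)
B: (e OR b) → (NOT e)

No, Converse is not equivalent to original (counterexample: b=0, e=0)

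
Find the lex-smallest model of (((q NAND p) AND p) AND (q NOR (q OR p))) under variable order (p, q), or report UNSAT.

UNSATISFIABLE - no assignment makes this expression true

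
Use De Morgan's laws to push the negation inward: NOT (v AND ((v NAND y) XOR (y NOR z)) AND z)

NOT v OR NOT ((v NAND y) XOR (y NOR z)) OR NOT z
De Morgan's: NOT(AND of terms) = OR of negations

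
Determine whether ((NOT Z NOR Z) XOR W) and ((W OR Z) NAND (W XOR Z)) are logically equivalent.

No. Counterexample: with Z=0, W=0, Expression 1 = 0 but Expression 2 = 1.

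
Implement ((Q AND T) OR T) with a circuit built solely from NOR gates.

((((Q NOR Q) NOR (T NOR T)) NOR T) NOR (((Q NOR Q) NOR (T NOR T)) NOR T))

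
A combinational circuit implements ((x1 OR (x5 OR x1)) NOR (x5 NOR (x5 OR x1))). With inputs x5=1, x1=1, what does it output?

Substituting: ((1 OR (1 OR 1)) NOR (1 NOR (1 OR 1)))
= 0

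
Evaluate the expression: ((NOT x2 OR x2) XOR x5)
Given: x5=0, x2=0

Substituting: ((NOT 0 OR 0) XOR 0)
= 1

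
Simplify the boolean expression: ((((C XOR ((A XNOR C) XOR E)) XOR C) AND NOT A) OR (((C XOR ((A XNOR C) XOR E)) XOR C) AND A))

By distribution ((E AND v) OR (E AND NOT v) = E) then XOR self-cancellation ((E XOR v) XOR v = E):
= ((A XNOR C) XOR E)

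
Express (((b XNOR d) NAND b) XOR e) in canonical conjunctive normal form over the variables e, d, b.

(e OR NOT d OR NOT b) AND (NOT e OR d OR b) AND (NOT e OR d OR NOT b) AND (NOT e OR NOT d OR b)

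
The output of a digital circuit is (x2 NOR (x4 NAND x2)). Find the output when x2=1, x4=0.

Substituting: (1 NOR (0 NAND 1))
= 0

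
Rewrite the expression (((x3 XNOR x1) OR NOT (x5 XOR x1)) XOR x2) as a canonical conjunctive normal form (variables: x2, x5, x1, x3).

(x2 OR x5 OR NOT x1 OR x3) AND (x2 OR NOT x5 OR x1 OR NOT x3) AND (NOT x2 OR x5 OR x1 OR x3) AND (NOT x2 OR x5 OR x1 OR NOT x3) AND (NOT x2 OR x5 OR NOT x1 OR NOT x3) AND (NOT x2 OR NOT x5 OR x1 OR x3) AND (NOT x2 OR NOT x5 OR NOT x1 OR x3) AND (NOT x2 OR NOT x5 OR NOT x1 OR NOT x3)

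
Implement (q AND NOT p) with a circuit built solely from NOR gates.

((q NOR q) NOR ((p NOR p) NOR (p NOR p)))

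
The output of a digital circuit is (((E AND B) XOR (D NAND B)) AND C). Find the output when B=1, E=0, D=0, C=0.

Substituting: (((0 AND 1) XOR (0 NAND 1)) AND 0)
= 0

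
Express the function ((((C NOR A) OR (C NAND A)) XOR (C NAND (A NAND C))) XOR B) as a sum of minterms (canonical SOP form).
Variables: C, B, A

Σm(2, 3, 4, 5) = (NOT C AND B AND NOT A) OR (NOT C AND B AND A) OR (C AND NOT B AND NOT A) OR (C AND NOT B AND A)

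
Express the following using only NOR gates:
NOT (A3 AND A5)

(((A3 NOR A3) NOR (A5 NOR A5)) NOR ((A3 NOR A3) NOR (A5 NOR A5)))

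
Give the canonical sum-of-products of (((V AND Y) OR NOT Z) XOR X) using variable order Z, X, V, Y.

Σm(0, 1, 2, 3, 11, 12, 13, 14) = (NOT Z AND NOT X AND NOT V AND NOT Y) OR (NOT Z AND NOT X AND NOT V AND Y) OR (NOT Z AND NOT X AND V AND NOT Y) OR (NOT Z AND NOT X AND V AND Y) OR (Z AND NOT X AND V AND Y) OR (Z AND X AND NOT V AND NOT Y) OR (Z AND X AND NOT V AND Y) OR (Z AND X AND V AND NOT Y)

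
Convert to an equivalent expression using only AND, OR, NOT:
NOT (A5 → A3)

A5 AND NOT A3
(Negated implication: NOT(A → B) = A AND NOT B)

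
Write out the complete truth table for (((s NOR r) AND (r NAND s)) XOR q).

s | q | r | Output
------------------
0 | 0 | 0 | 1
0 | 0 | 1 | 0
0 | 1 | 0 | 0
0 | 1 | 1 | 1
1 | 0 | 0 | 0
1 | 0 | 1 | 0
1 | 1 | 0 | 1
1 | 1 | 1 | 1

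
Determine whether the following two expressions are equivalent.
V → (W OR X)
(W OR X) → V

No, Converse is not equivalent to original (counterexample: V=0, X=0, W=1)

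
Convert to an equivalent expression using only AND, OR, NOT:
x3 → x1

NOT x3 OR x1
(Implication elimination: A → B = NOT A OR B)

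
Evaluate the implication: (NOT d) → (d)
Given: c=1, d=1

Antecedent (NOT d) = 0; consequent (d) = 1.
0 → 1 = 1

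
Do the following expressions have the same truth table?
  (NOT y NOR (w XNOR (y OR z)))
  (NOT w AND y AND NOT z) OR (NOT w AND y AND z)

Yes, they are equivalent — the two output columns agree on all 8 assignments:
w | y | z | Expression 1 | Expression 2
---------------------------------------
0 | 0 | 0 | 0 | 0
0 | 0 | 1 | 0 | 0
0 | 1 | 0 | 1 | 1
0 | 1 | 1 | 1 | 1
1 | 0 | 0 | 0 | 0
1 | 0 | 1 | 0 | 0
1 | 1 | 0 | 0 | 0
1 | 1 | 1 | 0 | 0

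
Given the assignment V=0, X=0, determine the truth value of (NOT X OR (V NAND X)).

Substituting: (NOT 0 OR (0 NAND 0))
= 1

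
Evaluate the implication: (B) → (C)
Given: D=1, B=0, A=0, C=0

Antecedent (B) = 0; consequent (C) = 0.
0 → 0 = 1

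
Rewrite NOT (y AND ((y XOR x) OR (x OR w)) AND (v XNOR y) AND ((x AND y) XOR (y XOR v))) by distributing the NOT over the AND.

NOT y OR NOT ((y XOR x) OR (x OR w)) OR NOT (v XNOR y) OR NOT ((x AND y) XOR (y XOR v))
De Morgan's: NOT(AND of terms) = OR of negations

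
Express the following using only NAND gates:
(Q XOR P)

((Q NAND (Q NAND P)) NAND (P NAND (Q NAND P)))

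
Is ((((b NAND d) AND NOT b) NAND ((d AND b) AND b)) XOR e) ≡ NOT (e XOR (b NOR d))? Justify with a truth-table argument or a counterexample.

No. Counterexample: with d=0, e=0, b=0, Expression 1 = 1 but Expression 2 = 0.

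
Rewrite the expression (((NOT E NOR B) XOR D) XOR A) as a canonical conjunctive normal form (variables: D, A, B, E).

(D OR A OR B OR E) AND (D OR A OR NOT B OR E) AND (D OR A OR NOT B OR NOT E) AND (D OR NOT A OR B OR NOT E) AND (NOT D OR A OR B OR NOT E) AND (NOT D OR NOT A OR B OR E) AND (NOT D OR NOT A OR NOT B OR E) AND (NOT D OR NOT A OR NOT B OR NOT E)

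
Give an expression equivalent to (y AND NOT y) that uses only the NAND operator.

((y NAND (y NAND y)) NAND (y NAND (y NAND y)))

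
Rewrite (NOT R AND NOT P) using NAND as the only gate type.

(((R NAND R) NAND (P NAND P)) NAND ((R NAND R) NAND (P NAND P)))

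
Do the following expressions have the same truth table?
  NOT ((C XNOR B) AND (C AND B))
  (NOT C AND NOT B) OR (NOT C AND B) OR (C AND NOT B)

Yes, they are equivalent — the two output columns agree on all 4 assignments:
C | B | Expression 1 | Expression 2
-----------------------------------
0 | 0 | 1 | 1
0 | 1 | 1 | 1
1 | 0 | 1 | 1
1 | 1 | 0 | 0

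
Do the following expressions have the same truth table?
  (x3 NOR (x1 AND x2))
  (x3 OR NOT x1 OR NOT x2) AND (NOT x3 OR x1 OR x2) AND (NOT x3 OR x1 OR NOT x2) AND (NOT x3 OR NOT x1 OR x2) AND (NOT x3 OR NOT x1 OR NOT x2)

Yes, they are equivalent — the two output columns agree on all 8 assignments:
x3 | x1 | x2 | Expression 1 | Expression 2
------------------------------------------
0 | 0 | 0 | 1 | 1
0 | 0 | 1 | 1 | 1
0 | 1 | 0 | 1 | 1
0 | 1 | 1 | 0 | 0
1 | 0 | 0 | 0 | 0
1 | 0 | 1 | 0 | 0
1 | 1 | 0 | 0 | 0
1 | 1 | 1 | 0 | 0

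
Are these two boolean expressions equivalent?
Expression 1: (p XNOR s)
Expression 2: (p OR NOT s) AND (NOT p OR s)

Yes, they are equivalent — the two output columns agree on all 4 assignments:
p | s | Expression 1 | Expression 2
-----------------------------------
0 | 0 | 1 | 1
0 | 1 | 0 | 0
1 | 0 | 0 | 0
1 | 1 | 1 | 1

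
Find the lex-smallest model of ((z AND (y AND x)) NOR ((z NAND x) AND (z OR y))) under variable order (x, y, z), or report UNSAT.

x=0, y=0, z=0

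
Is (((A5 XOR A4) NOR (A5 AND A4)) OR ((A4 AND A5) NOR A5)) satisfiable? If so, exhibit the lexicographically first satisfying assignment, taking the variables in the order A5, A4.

A5=0, A4=0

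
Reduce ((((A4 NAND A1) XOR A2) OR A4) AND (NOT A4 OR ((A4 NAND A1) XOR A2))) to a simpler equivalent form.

By distribution ((E OR v) AND (E OR NOT v) = E):
= ((A4 NAND A1) XOR A2)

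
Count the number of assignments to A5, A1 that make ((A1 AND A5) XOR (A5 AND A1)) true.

No assignment satisfies the expression.
Count: 0 out of 4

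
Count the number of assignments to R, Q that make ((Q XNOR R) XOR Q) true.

Satisfying assignments: (0,0), (0,1)
Count: 2 out of 4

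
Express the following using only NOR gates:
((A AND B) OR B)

((((A NOR A) NOR (B NOR B)) NOR B) NOR (((A NOR A) NOR (B NOR B)) NOR B))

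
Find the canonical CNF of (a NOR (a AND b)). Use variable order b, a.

(b OR NOT a) AND (NOT b OR NOT a)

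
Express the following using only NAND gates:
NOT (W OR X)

(((W NAND W) NAND (X NAND X)) NAND ((W NAND W) NAND (X NAND X)))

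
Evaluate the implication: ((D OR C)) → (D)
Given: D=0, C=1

Antecedent ((D OR C)) = 1; consequent (D) = 0.
1 → 0 = 0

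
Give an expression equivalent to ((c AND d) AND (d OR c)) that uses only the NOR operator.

((((c NOR c) NOR (d NOR d)) NOR ((c NOR c) NOR (d NOR d))) NOR (((d NOR c) NOR (d NOR c)) NOR ((d NOR c) NOR (d NOR c))))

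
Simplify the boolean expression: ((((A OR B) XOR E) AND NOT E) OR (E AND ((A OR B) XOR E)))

By distribution ((E AND v) OR (E AND NOT v) = E):
= ((A OR B) XOR E)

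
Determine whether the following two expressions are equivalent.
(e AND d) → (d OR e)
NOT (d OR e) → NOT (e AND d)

Yes, Contrapositive is always equivalent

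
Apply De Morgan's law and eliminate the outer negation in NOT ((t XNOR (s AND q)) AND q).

NOT (t XNOR (s AND q)) OR NOT q
De Morgan's: NOT(AND of terms) = OR of negations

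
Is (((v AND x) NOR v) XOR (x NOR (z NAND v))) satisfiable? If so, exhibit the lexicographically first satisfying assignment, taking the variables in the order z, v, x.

z=0, v=0, x=0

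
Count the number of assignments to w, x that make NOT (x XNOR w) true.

Satisfying assignments: (0,1), (1,0)
Count: 2 out of 4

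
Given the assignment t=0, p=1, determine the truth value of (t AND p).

Substituting: (0 AND 1)
= 0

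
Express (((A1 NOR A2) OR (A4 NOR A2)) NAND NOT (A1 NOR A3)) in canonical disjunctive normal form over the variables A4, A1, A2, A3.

(NOT A4 AND NOT A1 AND NOT A2 AND NOT A3) OR (NOT A4 AND NOT A1 AND A2 AND NOT A3) OR (NOT A4 AND NOT A1 AND A2 AND A3) OR (NOT A4 AND A1 AND A2 AND NOT A3) OR (NOT A4 AND A1 AND A2 AND A3) OR (A4 AND NOT A1 AND NOT A2 AND NOT A3) OR (A4 AND NOT A1 AND A2 AND NOT A3) OR (A4 AND NOT A1 AND A2 AND A3) OR (A4 AND A1 AND NOT A2 AND NOT A3) OR (A4 AND A1 AND NOT A2 AND A3) OR (A4 AND A1 AND A2 AND NOT A3) OR (A4 AND A1 AND A2 AND A3)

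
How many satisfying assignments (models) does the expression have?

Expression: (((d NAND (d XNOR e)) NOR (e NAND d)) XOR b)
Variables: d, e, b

Satisfying assignments: (0,0,1), (0,1,1), (1,0,1), (1,1,0)
Count: 4 out of 8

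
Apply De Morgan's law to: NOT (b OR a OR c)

NOT b AND NOT a AND NOT c
De Morgan's: NOT(OR of terms) = AND of negations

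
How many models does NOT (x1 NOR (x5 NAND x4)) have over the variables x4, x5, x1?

Satisfying assignments: (0,0,0), (0,0,1), (0,1,0), (0,1,1), (1,0,0), (1,0,1), (1,1,1)
Count: 7 out of 8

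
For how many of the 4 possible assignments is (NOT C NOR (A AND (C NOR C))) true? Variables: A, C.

Satisfying assignments: (0,1), (1,1)
Count: 2 out of 4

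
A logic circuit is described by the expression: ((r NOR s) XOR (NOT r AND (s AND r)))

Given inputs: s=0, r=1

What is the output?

Substituting: ((1 NOR 0) XOR (NOT 1 AND (0 AND 1)))
= 0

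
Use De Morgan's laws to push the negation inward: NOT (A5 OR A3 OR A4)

NOT A5 AND NOT A3 AND NOT A4
De Morgan's: NOT(OR of terms) = AND of negations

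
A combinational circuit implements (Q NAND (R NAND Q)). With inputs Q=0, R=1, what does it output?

Substituting: (0 NAND (1 NAND 0))
= 1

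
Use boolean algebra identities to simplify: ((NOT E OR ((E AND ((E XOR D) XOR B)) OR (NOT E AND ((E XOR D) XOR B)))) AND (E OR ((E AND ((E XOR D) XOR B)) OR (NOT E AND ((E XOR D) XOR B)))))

By distribution ((E OR v) AND (E OR NOT v) = E) then distribution ((E AND v) OR (E AND NOT v) = E):
= ((E XOR D) XOR B)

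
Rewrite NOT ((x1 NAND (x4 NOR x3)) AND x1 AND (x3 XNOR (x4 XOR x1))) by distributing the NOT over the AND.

NOT (x1 NAND (x4 NOR x3)) OR NOT x1 OR NOT (x3 XNOR (x4 XOR x1))
De Morgan's: NOT(AND of terms) = OR of negations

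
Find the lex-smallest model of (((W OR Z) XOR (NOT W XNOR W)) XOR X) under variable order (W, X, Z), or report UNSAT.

W=0, X=0, Z=1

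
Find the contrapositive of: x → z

Contrapositive: NOT z → NOT x
Note: A statement and its contrapositive are logically equivalent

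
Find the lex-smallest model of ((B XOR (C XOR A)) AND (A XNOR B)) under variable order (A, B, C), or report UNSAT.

A=0, B=0, C=1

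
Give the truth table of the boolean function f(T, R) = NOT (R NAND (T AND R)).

T | R | Output
--------------
0 | 0 | 0
0 | 1 | 0
1 | 0 | 0
1 | 1 | 1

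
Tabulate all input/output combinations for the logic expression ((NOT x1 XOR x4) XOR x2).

x4 | x1 | x2 | Output
---------------------
0 | 0 | 0 | 1
0 | 0 | 1 | 0
0 | 1 | 0 | 0
0 | 1 | 1 | 1
1 | 0 | 0 | 0
1 | 0 | 1 | 1
1 | 1 | 0 | 1
1 | 1 | 1 | 0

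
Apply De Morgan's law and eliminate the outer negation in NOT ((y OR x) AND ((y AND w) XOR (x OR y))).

NOT (y OR x) OR NOT ((y AND w) XOR (x OR y))
De Morgan's: NOT(AND of terms) = OR of negations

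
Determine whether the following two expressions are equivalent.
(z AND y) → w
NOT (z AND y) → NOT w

No, Inverse is not equivalent to original (counterexample: y=0, z=0, w=1)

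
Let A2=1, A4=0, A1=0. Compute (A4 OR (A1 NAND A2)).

Substituting: (0 OR (0 NAND 1))
= 1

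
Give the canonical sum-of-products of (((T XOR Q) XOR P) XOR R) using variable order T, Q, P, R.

Σm(1, 2, 4, 7, 8, 11, 13, 14) = (NOT T AND NOT Q AND NOT P AND R) OR (NOT T AND NOT Q AND P AND NOT R) OR (NOT T AND Q AND NOT P AND NOT R) OR (NOT T AND Q AND P AND R) OR (T AND NOT Q AND NOT P AND NOT R) OR (T AND NOT Q AND P AND R) OR (T AND Q AND NOT P AND R) OR (T AND Q AND P AND NOT R)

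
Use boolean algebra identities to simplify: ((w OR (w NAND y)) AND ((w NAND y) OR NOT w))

By distribution ((E OR v) AND (E OR NOT v) = E):
= (w NAND y)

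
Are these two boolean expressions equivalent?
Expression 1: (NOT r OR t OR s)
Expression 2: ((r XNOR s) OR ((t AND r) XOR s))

Yes, they are equivalent — the two output columns agree on all 8 assignments:
r | t | s | Expression 1 | Expression 2
---------------------------------------
0 | 0 | 0 | 1 | 1
0 | 0 | 1 | 1 | 1
0 | 1 | 0 | 1 | 1
0 | 1 | 1 | 1 | 1
1 | 0 | 0 | 0 | 0
1 | 0 | 1 | 1 | 1
1 | 1 | 0 | 1 | 1
1 | 1 | 1 | 1 | 1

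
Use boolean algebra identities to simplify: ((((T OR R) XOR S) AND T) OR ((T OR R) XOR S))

By absorption (E OR (E AND v) = E):
= ((T OR R) XOR S)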